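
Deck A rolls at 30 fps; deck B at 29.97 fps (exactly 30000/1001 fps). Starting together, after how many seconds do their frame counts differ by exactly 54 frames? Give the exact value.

The gap grows by |30000/1001 − 30| = 30/1001 frames per second.
Time for a 54-frame gap: 54 ÷ (30/1001) = 1801.8 s.

1801.8 seconds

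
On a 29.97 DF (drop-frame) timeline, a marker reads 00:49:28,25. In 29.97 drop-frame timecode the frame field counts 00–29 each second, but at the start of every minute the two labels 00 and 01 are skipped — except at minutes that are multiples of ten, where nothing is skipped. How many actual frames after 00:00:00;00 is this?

Complete 10-minute blocks: 4, each 17982 frames → 71928.
Remaining 9 whole minutes in the current block: 1800 + 8 × 1798 = 16184 frames.
Within the current minute: 28 × 30 + 25 − 2 = 863 (labels ;00/;01 skipped at this minute). Total = 71928 + 16184 + 863 = 88975.

88975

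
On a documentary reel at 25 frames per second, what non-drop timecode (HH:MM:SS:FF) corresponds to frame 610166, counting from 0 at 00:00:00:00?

06:46:46:16

610166 ÷ 25 = 24406 full seconds, remainder 16 frames.
24406 s = 6 h 46 min 46 s.
Timecode: 06:46:46:16.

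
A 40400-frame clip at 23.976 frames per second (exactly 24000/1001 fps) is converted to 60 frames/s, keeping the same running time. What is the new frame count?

Target frames = source frames × (target rate / source rate) = 40400 × (60)/(24000/1001) = 40400 × 1001/400 = 101101.

101101 frames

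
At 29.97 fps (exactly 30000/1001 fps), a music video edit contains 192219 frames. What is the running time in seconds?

Running time = 192219 / (30000/1001) = 6413.7073 s.

6413.7073 seconds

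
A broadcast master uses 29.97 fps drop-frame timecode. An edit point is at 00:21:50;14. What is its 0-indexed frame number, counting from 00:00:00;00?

Complete 10-minute blocks: 2, each 17982 frames → 35964.
Remaining 1 whole minute in the current block: 1800 + 0 × 1798 = 1800 frames.
Within the current minute: 50 × 30 + 14 − 2 = 1512 (labels ;00/;01 skipped at this minute). Total = 35964 + 1800 + 1512 = 39276.

39276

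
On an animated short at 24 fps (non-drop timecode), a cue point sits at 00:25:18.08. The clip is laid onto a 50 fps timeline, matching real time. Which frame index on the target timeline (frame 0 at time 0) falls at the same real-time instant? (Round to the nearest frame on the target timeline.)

frame 75917

Source frame index: (0×3600 + 25×60 + 18) × 24 + 8 = 36440.
Real time: 36440 / (24) = 4555/3 s.
Target frame: (4555/3) × (50) = 227750/3 ≈ 75916.667 → 75917.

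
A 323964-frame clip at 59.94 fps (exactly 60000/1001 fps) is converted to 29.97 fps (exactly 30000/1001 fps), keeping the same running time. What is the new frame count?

Frames at target rate = 323964 × (30000/1001) / (60000/1001) = 161982.

161982 frames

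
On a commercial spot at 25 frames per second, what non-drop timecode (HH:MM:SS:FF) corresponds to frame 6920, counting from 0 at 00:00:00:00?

6920 ÷ 25 = 276 full seconds, remainder 20 frames.
276 s = 0 h 4 min 36 s.
Timecode: 00:04:36:20.

00:04:36:20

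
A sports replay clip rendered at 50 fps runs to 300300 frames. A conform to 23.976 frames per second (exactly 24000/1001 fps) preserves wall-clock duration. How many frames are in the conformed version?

144000 frames

Target frames = source frames × (target rate / source rate) = 300300 × (24000/1001)/(50) = 300300 × 480/1001 = 144000.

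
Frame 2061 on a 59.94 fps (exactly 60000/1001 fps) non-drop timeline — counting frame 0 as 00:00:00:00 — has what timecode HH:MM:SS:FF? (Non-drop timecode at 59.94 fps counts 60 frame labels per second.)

00:00:34:21

2061 ÷ 60 = 34 full seconds, remainder 21 frames.
34 s = 0 h 0 min 34 s.
Timecode: 00:00:34:21.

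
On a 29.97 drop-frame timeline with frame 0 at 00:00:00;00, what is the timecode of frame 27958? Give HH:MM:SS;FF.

00:15:32;26

Ten DF minutes hold 17982 frames, so frame 27958 lies in block 1 (frames 17982–35963) with 9976 frames into that block.
The block's first minute is 1800 frames and the rest 1798 each; 9976 frames reaches minute 5, so 1 × 18 + 5 × 2 = 28 labels have been skipped so far.
Adding those back, label number 27958 + 28 = 27986 at 30 labels/s is 932 s + 26 f = 0 h 15 min 32 s frame 26, i.e. 00:15:32;26.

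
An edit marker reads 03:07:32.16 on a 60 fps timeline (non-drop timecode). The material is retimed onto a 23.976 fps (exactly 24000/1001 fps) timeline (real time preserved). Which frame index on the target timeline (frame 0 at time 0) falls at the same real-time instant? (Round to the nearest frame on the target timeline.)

frame 269785

Source frame index: (3×3600 + 7×60 + 32) × 60 + 16 = 675136.
Real time: 675136 / (60) = 168784/15 s.
Target frame: (168784/15) × (24000/1001) = 3507200/13 ≈ 269784.615 → 269785.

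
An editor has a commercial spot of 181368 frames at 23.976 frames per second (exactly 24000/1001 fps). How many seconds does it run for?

7564.557 seconds

Running time = 181368 / (24000/1001) = 7564.557 s.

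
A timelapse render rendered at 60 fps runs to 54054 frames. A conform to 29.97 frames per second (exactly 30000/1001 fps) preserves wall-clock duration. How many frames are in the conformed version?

Target frames = source frames × (target rate / source rate) = 54054 × (30000/1001)/(60) = 54054 × 500/1001 = 27000.

27000 frames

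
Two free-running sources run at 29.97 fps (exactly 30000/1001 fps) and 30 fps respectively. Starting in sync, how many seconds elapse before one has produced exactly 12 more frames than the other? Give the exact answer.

The gap grows by |30 − 30000/1001| = 30/1001 frames per second.
Time for a 12-frame gap: 12 ÷ (30/1001) = 400.4 s.

400.4 seconds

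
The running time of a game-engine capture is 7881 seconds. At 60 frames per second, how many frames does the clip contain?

Frames = 7881 × 60 = 472860.

472860 frames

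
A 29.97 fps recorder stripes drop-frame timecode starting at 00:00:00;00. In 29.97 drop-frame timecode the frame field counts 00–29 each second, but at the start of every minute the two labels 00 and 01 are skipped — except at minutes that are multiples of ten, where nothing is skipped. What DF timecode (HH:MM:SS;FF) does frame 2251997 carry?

Ten DF minutes hold 17982 frames, so frame 2251997 lies in block 125 (frames 2247750–2265731) with 4247 frames into that block.
The block's first minute is 1800 frames and the rest 1798 each; 4247 frames reaches minute 2, so 125 × 18 + 2 × 2 = 2254 labels have been skipped so far.
Adding those back, label number 2251997 + 2254 = 2254251 at 30 labels/s is 75141 s + 21 f = 20 h 52 min 21 s frame 21, i.e. 20:52:21;21.

20:52:21;21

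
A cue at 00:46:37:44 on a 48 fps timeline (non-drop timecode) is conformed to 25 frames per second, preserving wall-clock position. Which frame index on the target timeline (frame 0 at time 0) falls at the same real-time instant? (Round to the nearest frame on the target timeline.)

frame 69948

Source frame index: (0×3600 + 46×60 + 37) × 48 + 44 = 134300.
Real time: 134300 / (48) = 33575/12 s.
Target frame: (33575/12) × (25) = 839375/12 ≈ 69947.917 → 69948.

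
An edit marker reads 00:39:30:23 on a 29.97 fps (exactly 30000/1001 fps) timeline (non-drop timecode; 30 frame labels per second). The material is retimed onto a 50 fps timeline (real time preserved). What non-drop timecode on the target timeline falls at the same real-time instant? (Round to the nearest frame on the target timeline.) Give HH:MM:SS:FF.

Source frame index: (0×3600 + 39×60 + 30) × 30 + 23 = 71123.
Real time: 71123 / (30000/1001) = 71194123/30000 s.
Target frame: (71194123/30000) × (50) = 71194123/600 ≈ 118656.872 → 118657.
At 50 labels/s: frame 118657 → 00:39:33:07.

00:39:33:07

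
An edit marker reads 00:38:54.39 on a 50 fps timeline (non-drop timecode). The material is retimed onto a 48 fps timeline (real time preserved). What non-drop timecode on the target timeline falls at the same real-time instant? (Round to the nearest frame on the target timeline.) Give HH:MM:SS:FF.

00:38:54:37

Source frame index: (0×3600 + 38×60 + 54) × 50 + 39 = 116739.
Real time: 116739 / (50) = 116739/50 s.
Target frame: (116739/50) × (48) = 2801736/25 ≈ 112069.440 → 112069.
At 48 labels/s: frame 112069 → 00:38:54:37.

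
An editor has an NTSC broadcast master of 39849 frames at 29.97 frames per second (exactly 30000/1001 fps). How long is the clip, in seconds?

1329.6283 seconds

Running time = 39849 / (30000/1001) = 1329.6283 s.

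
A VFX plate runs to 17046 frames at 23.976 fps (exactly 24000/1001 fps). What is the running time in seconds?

710.96025 seconds

Running time = 17046 / (24000/1001) = 710.96025 s.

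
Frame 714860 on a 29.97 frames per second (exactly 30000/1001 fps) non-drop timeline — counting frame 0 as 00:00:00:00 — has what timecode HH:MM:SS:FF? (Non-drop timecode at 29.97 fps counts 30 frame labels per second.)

714860 ÷ 30 = 23828 full seconds, remainder 20 frames.
23828 s = 6 h 37 min 8 s.
Timecode: 06:37:08:20.

06:37:08:20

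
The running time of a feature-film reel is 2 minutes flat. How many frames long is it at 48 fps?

5760 frames

2 min = 120 s.
Frames = 120 × 48 = 5760.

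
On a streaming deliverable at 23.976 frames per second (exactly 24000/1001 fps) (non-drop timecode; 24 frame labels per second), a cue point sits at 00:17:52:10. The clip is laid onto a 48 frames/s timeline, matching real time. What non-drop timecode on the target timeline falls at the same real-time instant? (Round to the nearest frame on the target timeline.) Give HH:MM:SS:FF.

Source frame index: (0×3600 + 17×60 + 52) × 24 + 10 = 25738.
Real time: 25738 / (24000/1001) = 12881869/12000 s.
Target frame: (12881869/12000) × (48) = 12881869/250 ≈ 51527.476 → 51527.
At 48 labels/s: frame 51527 → 00:17:53:23.

00:17:53:23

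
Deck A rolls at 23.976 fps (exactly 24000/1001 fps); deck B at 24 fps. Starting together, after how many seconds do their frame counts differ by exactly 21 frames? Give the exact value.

875.875 seconds

The gap grows by |24 − 24000/1001| = 24/1001 frames per second.
Time for a 21-frame gap: 21 ÷ (24/1001) = 875.875 s.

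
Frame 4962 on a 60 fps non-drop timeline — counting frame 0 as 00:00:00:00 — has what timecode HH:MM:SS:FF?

4962 ÷ 60 = 82 full seconds, remainder 42 frames.
82 s = 0 h 1 min 22 s.
Timecode: 00:01:22:42.

00:01:22:42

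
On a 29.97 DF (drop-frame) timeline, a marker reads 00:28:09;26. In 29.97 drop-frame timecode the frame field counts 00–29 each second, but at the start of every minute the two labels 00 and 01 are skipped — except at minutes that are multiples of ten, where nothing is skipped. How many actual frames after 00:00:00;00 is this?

As if non-drop at 30 labels/s: (0 × 3600 + 28 × 60 + 9) × 30 + 26 = 50696.
Minute boundaries passed: 28; those not divisible by 10: 28 − 2 = 26; dropped labels = 2 × 26 = 52.
Actual frame index = 50696 − 52 = 50644.

50644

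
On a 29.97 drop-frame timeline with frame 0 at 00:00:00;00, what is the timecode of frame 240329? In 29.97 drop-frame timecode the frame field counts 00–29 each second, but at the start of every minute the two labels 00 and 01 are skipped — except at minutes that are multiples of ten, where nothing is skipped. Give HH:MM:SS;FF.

Ten DF minutes hold 17982 frames, so frame 240329 lies in block 13 (frames 233766–251747) with 6563 frames into that block.
The block's first minute is 1800 frames and the rest 1798 each; 6563 frames reaches minute 3, so 13 × 18 + 3 × 2 = 240 labels have been skipped so far.
Adding those back, label number 240329 + 240 = 240569 at 30 labels/s is 8018 s + 29 f = 2 h 13 min 38 s frame 29, i.e. 02:13:38;29.

02:13:38;29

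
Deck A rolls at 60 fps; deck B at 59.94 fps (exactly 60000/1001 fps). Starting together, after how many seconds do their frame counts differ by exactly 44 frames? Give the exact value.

The gap grows by |60000/1001 − 60| = 60/1001 frames per second.
Time for a 44-frame gap: 44 ÷ (60/1001) = 11011/15 s.

11011/15 seconds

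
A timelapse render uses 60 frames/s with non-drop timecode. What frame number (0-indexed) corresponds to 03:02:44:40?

frame 657880

Total seconds to the label: (3 × 3600 + 2 × 60 + 44) = 10964.
Frame index = 10964 × 60 + 40 = 657880.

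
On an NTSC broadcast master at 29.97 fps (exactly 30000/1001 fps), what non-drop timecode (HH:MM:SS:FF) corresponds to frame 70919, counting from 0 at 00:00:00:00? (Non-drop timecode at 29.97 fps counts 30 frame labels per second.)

00:39:23:29

70919 ÷ 30 = 2363 full seconds, remainder 29 frames.
2363 s = 0 h 39 min 23 s.
Timecode: 00:39:23:29.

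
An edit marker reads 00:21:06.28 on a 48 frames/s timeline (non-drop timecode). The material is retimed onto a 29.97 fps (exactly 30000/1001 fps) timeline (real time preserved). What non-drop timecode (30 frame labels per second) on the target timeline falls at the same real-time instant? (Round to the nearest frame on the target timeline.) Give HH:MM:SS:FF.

Source frame index: (0×3600 + 21×60 + 6) × 48 + 28 = 60796.
Real time: 60796 / (48) = 15199/12 s.
Target frame: (15199/12) × (30000/1001) = 37997500/1001 ≈ 37959.540 → 37960.
At 30 labels/s: frame 37960 → 00:21:05:10.

00:21:05:10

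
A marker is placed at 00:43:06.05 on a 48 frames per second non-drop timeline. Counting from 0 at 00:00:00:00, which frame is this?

Total seconds to the label: (0 × 3600 + 43 × 60 + 6) = 2586.
Frame index = 2586 × 48 + 5 = 124133.

frame 124133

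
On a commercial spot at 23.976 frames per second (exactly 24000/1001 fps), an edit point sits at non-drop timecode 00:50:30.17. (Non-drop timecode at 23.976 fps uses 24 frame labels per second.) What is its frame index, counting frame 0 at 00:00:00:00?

72737

Total seconds to the label: (0 × 3600 + 50 × 60 + 30) = 3030.
Frame index = 3030 × 24 + 17 = 72737.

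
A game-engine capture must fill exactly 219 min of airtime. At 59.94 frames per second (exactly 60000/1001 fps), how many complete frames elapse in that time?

787612 frames

219 min = 13140 s.
Frames = 13140 × 60000/1001 = 788400000/1001 ≈ 787612.3876.
Complete frames: 787612.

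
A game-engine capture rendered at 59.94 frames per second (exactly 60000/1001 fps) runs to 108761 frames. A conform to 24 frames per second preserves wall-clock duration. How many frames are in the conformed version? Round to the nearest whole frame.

43548 frames

Frames at target rate = 108761 × (24) / (60000/1001) = 108869761/2500 ≈ 43547.904.
Nearest whole frame: 43548.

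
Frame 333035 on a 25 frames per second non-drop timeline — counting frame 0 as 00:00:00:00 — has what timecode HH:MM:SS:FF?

03:42:01:10

333035 ÷ 25 = 13321 full seconds, remainder 10 frames.
13321 s = 3 h 42 min 1 s.
Timecode: 03:42:01:10.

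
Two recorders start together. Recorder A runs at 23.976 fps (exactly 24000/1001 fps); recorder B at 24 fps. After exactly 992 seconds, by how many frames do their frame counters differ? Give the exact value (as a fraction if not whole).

A emits 24000/1001 × 992 = 23808000/1001 frames; B emits 24 × 992 = 23808.
Difference = 23808/1001 frames (≈ 23.7842); B is ahead of A.

23808/1001 frames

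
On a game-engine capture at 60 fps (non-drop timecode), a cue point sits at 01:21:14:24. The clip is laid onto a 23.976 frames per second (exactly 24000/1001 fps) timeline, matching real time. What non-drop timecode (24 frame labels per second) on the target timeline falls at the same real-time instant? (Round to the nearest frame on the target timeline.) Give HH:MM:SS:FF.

Source frame index: (1×3600 + 21×60 + 14) × 60 + 24 = 292464.
Real time: 292464 / (60) = 24372/5 s.
Target frame: (24372/5) × (24000/1001) = 116985600/1001 ≈ 116868.731 → 116869.
At 24 labels/s: frame 116869 → 01:21:09:13.

01:21:09:13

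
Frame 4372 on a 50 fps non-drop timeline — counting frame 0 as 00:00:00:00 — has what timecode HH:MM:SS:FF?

00:01:27:22

4372 ÷ 50 = 87 full seconds, remainder 22 frames.
87 s = 0 h 1 min 27 s.
Timecode: 00:01:27:22.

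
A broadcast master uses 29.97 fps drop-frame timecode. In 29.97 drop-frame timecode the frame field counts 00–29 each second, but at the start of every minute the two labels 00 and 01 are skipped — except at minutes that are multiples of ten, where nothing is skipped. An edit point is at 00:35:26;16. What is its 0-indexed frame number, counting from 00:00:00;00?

As if non-drop at 30 labels/s: (0 × 3600 + 35 × 60 + 26) × 30 + 16 = 63796.
Minute boundaries passed: 35; those not divisible by 10: 35 − 3 = 32; dropped labels = 2 × 32 = 64.
Actual frame index = 63796 − 64 = 63732.

63732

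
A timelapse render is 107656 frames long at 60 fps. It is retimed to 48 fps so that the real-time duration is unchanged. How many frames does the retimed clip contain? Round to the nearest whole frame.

Frames at target rate = 107656 × (48) / (60) = 430624/5 ≈ 86124.800.
Nearest whole frame: 86125.

86125 frames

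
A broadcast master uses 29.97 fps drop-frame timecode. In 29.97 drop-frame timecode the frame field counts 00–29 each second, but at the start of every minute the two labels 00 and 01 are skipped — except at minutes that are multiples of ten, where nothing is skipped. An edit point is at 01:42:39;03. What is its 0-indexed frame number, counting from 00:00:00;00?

As if non-drop at 30 labels/s: (1 × 3600 + 42 × 60 + 39) × 30 + 3 = 184773.
Minute boundaries passed: 102; those not divisible by 10: 102 − 10 = 92; dropped labels = 2 × 92 = 184.
Actual frame index = 184773 − 184 = 184589.

184589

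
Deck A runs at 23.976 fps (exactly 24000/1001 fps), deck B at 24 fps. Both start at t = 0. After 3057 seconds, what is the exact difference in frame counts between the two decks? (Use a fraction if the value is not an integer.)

73368/1001 frames

A emits 24000/1001 × 3057 = 73368000/1001 frames; B emits 24 × 3057 = 73368.
Difference = 73368/1001 frames (≈ 73.2947); B is ahead of A.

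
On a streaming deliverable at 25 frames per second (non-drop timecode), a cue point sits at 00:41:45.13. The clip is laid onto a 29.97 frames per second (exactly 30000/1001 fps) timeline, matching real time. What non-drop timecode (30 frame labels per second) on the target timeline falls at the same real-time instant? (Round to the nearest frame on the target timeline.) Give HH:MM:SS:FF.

Source frame index: (0×3600 + 41×60 + 45) × 25 + 13 = 62638.
Real time: 62638 / (25) = 62638/25 s.
Target frame: (62638/25) × (30000/1001) = 75165600/1001 ≈ 75090.509 → 75091.
At 30 labels/s: frame 75091 → 00:41:43:01.

00:41:43:01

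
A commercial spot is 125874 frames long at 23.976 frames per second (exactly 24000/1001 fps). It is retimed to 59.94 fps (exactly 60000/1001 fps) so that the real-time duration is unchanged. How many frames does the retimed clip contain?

Target frames = source frames × (target rate / source rate) = 125874 × (60000/1001)/(24000/1001) = 125874 × 5/2 = 314685.

314685 frames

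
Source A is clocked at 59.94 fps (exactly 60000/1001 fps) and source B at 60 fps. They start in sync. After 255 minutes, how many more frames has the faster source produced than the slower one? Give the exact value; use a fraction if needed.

918000/1001 frames

255 min = 15300 s.
A emits 60000/1001 × 15300 = 918000000/1001 frames; B emits 60 × 15300 = 918000.
Difference = 918000/1001 frames (≈ 917.0829); B is ahead of A.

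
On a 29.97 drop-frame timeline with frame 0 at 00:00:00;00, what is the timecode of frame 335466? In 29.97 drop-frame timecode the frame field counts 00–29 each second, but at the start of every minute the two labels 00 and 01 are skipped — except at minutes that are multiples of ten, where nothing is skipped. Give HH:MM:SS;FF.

Each 10-minute DF block holds 10 × 60 × 30 − 9 × 2 = 17982 frames. 335466 ÷ 17982 → 18 full blocks, remainder 11790.
Within the partial block the first minute is 1800 frames and each further minute 1798, so 6 further minute boundaries passed. Total skipped labels = 18 × 18 + 2 × 6 = 336.
Non-drop label index = 335466 + 336 = 335802; at 30 labels/s that is 03:06:33:12, i.e. DF 03:06:33;12.

03:06:33;12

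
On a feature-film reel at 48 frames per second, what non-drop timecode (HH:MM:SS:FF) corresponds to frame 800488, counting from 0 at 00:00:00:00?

04:37:56:40

800488 ÷ 48 = 16676 full seconds, remainder 40 frames.
16676 s = 4 h 37 min 56 s.
Timecode: 04:37:56:40.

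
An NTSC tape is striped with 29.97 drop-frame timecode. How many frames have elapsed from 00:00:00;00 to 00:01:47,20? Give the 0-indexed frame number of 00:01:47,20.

As if non-drop at 30 labels/s: (0 × 3600 + 1 × 60 + 47) × 30 + 20 = 3230.
Minute boundaries passed: 1; those not divisible by 10: 1 − 0 = 1; dropped labels = 2 × 1 = 2.
Actual frame index = 3230 − 2 = 3228.

3228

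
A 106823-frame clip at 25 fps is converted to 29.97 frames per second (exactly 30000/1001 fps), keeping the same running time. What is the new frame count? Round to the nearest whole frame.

Frames at target rate = 106823 × (30000/1001) / (25) = 128187600/1001 ≈ 128059.540.
Nearest whole frame: 128060.

128060 frames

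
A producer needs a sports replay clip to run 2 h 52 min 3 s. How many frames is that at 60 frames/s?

619380 frames

2 h 52 min 3 s = 10323 s.
Frames = 10323 × 60 = 619380.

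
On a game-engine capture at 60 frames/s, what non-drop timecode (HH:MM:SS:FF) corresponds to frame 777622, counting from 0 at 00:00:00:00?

03:36:00:22

777622 ÷ 60 = 12960 full seconds, remainder 22 frames.
12960 s = 3 h 36 min 0 s.
Timecode: 03:36:00:22.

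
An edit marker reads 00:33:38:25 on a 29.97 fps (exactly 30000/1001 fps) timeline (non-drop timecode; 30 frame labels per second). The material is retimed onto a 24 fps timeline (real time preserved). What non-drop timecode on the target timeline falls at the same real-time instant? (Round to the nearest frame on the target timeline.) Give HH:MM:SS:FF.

Source frame index: (0×3600 + 33×60 + 38) × 30 + 25 = 60565.
Real time: 60565 / (30000/1001) = 12125113/6000 s.
Target frame: (12125113/6000) × (24) = 12125113/250 ≈ 48500.452 → 48500.
At 24 labels/s: frame 48500 → 00:33:40:20.

00:33:40:20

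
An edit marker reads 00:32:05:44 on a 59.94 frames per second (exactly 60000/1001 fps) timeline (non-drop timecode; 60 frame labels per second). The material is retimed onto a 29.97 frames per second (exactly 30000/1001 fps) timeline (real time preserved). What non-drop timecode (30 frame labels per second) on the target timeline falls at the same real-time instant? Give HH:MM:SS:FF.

Source frame index: (0×3600 + 32×60 + 5) × 60 + 44 = 115544.
Real time: 115544 / (60000/1001) = 14457443/7500 s.
Target frame: (14457443/7500) × (30000/1001) = 57772.
At 30 labels/s: frame 57772 → 00:32:05:22.

00:32:05:22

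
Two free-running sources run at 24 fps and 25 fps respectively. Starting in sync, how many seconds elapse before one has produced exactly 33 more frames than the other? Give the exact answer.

33 seconds

The gap grows by |25 − 24| = 1 frame per second.
Time for a 33-frame gap: 33 ÷ (1) = 33 s.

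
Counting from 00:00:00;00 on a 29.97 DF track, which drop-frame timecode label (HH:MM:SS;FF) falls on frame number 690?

00:00:23;00

Ten DF minutes hold 17982 frames, so frame 690 lies in block 0 (frames 0–17981) with 690 frames into that block.
The block's first minute is 1800 frames and the rest 1798 each; 690 frames reaches minute 0, so 0 × 18 + 0 × 2 = 0 labels have been skipped so far.
Adding those back, label number 690 + 0 = 690 at 30 labels/s is 23 s + 0 f = 0 h 0 min 23 s frame 0, i.e. 00:00:23;00.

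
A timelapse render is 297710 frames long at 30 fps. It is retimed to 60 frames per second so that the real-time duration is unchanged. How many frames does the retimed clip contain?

595420 frames

Frames at target rate = 297710 × (60) / (30) = 595420.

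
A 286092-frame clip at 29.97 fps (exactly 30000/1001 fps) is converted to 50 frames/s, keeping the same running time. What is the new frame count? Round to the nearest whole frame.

477297 frames

Frames at target rate = 286092 × (50) / (30000/1001) = 23864841/50 ≈ 477296.820.
Nearest whole frame: 477297.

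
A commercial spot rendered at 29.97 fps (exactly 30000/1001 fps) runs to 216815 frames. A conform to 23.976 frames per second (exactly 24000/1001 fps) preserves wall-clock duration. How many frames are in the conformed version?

173452 frames

Target frames = source frames × (target rate / source rate) = 216815 × (24000/1001)/(30000/1001) = 216815 × 4/5 = 173452.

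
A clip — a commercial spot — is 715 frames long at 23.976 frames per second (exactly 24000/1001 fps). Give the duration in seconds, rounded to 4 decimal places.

29.8215 seconds

Running time = 715 × 1001/24000 = 143143/4800 s ≈ 29.8215 s.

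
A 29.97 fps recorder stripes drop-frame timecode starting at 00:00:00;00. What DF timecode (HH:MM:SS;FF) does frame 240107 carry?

Ten DF minutes hold 17982 frames, so frame 240107 lies in block 13 (frames 233766–251747) with 6341 frames into that block.
The block's first minute is 1800 frames and the rest 1798 each; 6341 frames reaches minute 3, so 13 × 18 + 3 × 2 = 240 labels have been skipped so far.
Adding those back, label number 240107 + 240 = 240347 at 30 labels/s is 8011 s + 17 f = 2 h 13 min 31 s frame 17, i.e. 02:13:31;17.

02:13:31;17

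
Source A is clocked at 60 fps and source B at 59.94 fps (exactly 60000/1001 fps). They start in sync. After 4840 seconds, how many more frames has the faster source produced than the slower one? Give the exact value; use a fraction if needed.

26400/91 frames

A emits 60 × 4840 = 290400 frames; B emits 60000/1001 × 4840 = 26400000/91.
Difference = 26400/91 frames (≈ 290.1099); B is behind A.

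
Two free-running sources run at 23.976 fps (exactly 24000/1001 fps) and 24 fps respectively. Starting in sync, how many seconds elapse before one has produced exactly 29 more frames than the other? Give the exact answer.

29029/24 seconds

The gap grows by |24 − 24000/1001| = 24/1001 frames per second.
Time for a 29-frame gap: 29 ÷ (24/1001) = 29029/24 s.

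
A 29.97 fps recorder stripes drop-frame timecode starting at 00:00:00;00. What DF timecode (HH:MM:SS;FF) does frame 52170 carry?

00:29:00;24

Each 10-minute DF block holds 10 × 60 × 30 − 9 × 2 = 17982 frames. 52170 ÷ 17982 → 2 full blocks, remainder 16206.
Within the partial block the first minute is 1800 frames and each further minute 1798, so 9 further minute boundaries passed. Total skipped labels = 18 × 2 + 2 × 9 = 54.
Non-drop label index = 52170 + 54 = 52224; at 30 labels/s that is 00:29:00:24, i.e. DF 00:29:00;24.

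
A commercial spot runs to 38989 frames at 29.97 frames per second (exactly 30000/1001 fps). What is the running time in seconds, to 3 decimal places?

1300.933 seconds

Running time = 38989 × 1001/30000 = 39027989/30000 s ≈ 1300.933 s.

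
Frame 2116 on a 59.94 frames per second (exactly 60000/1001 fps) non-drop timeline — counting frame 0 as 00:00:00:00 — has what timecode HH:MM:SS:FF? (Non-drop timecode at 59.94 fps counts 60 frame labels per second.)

00:00:35:16

2116 ÷ 60 = 35 full seconds, remainder 16 frames.
35 s = 0 h 0 min 35 s.
Timecode: 00:00:35:16.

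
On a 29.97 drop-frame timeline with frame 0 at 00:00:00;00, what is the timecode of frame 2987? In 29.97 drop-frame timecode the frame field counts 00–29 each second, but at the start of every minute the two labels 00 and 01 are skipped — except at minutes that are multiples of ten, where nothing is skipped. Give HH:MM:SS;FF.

Each 10-minute DF block holds 10 × 60 × 30 − 9 × 2 = 17982 frames. 2987 ÷ 17982 → 0 full blocks, remainder 2987.
Within the partial block the first minute is 1800 frames and each further minute 1798, so 1 further minute boundary passed. Total skipped labels = 18 × 0 + 2 × 1 = 2.
Non-drop label index = 2987 + 2 = 2989; at 30 labels/s that is 00:01:39:19, i.e. DF 00:01:39;19.

00:01:39;19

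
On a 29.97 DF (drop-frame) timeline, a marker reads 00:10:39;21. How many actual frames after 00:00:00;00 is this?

As if non-drop at 30 labels/s: (0 × 3600 + 10 × 60 + 39) × 30 + 21 = 19191.
Minute boundaries passed: 10; those not divisible by 10: 10 − 1 = 9; dropped labels = 2 × 9 = 18.
Actual frame index = 19191 − 18 = 19173.

19173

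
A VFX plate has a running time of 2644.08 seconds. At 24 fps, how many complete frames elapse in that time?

Frames = 2644.08 × 24 = 1586448/25 ≈ 63457.9200.
Complete frames: 63457.

63457 frames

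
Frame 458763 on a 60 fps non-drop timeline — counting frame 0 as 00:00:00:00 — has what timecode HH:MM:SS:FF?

458763 ÷ 60 = 7646 full seconds, remainder 3 frames.
7646 s = 2 h 7 min 26 s.
Timecode: 02:07:26:03.

02:07:26:03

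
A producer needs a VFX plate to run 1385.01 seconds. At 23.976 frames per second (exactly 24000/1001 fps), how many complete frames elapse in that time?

Frames = 1385.01 × 24000/1001 = 3021840/91 ≈ 33207.0330.
Complete frames: 33207.

33207 frames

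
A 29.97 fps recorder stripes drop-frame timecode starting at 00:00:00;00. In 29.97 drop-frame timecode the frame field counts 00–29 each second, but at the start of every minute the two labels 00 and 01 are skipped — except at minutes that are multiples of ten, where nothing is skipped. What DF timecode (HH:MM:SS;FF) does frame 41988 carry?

Ten DF minutes hold 17982 frames, so frame 41988 lies in block 2 (frames 35964–53945) with 6024 frames into that block.
The block's first minute is 1800 frames and the rest 1798 each; 6024 frames reaches minute 3, so 2 × 18 + 3 × 2 = 42 labels have been skipped so far.
Adding those back, label number 41988 + 42 = 42030 at 30 labels/s is 1401 s + 0 f = 0 h 23 min 21 s frame 0, i.e. 00:23:21;00.

00:23:21;00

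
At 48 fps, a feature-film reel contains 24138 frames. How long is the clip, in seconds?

502.875 seconds

Running time = 24138 / (48) = 502.875 s.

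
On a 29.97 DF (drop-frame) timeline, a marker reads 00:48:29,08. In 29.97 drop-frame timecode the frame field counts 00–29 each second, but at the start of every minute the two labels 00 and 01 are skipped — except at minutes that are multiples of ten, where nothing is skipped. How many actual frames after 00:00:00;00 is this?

Complete 10-minute blocks: 4, each 17982 frames → 71928.
Remaining 8 whole minutes in the current block: 1800 + 7 × 1798 = 14386 frames.
Within the current minute: 29 × 30 + 8 − 2 = 876 (labels ;00/;01 skipped at this minute). Total = 71928 + 14386 + 876 = 87190.

87190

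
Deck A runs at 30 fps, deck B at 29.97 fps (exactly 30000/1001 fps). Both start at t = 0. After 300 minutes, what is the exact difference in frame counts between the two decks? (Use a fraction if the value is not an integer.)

300 min = 18000 s.
A emits 30 × 18000 = 540000 frames; B emits 30000/1001 × 18000 = 540000000/1001.
Difference = 540000/1001 frames (≈ 539.4605); B is behind A.

540000/1001 frames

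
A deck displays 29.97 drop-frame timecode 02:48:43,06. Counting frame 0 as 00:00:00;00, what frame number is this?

Complete 10-minute blocks: 16, each 17982 frames → 287712.
Remaining 8 whole minutes in the current block: 1800 + 7 × 1798 = 14386 frames.
Within the current minute: 43 × 30 + 6 − 2 = 1294 (labels ;00/;01 skipped at this minute). Total = 287712 + 14386 + 1294 = 303392.

303392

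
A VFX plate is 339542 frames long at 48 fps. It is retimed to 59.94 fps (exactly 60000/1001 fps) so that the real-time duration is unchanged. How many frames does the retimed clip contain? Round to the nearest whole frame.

Frames at target rate = 339542 × (60000/1001) / (48) = 60632500/143 ≈ 424003.497.
Nearest whole frame: 424003.

424003 frames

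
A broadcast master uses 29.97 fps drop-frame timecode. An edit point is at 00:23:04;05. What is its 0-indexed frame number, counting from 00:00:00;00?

41483

Complete 10-minute blocks: 2, each 17982 frames → 35964.
Remaining 3 whole minutes in the current block: 1800 + 2 × 1798 = 5396 frames.
Within the current minute: 4 × 30 + 5 − 2 = 123 (labels ;00/;01 skipped at this minute). Total = 35964 + 5396 + 123 = 41483.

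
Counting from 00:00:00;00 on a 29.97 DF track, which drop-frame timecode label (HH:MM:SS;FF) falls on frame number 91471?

00:50:52;01

Ten DF minutes hold 17982 frames, so frame 91471 lies in block 5 (frames 89910–107891) with 1561 frames into that block.
The block's first minute is 1800 frames and the rest 1798 each; 1561 frames reaches minute 0, so 5 × 18 + 0 × 2 = 90 labels have been skipped so far.
Adding those back, label number 91471 + 90 = 91561 at 30 labels/s is 3052 s + 1 f = 0 h 50 min 52 s frame 1, i.e. 00:50:52;01.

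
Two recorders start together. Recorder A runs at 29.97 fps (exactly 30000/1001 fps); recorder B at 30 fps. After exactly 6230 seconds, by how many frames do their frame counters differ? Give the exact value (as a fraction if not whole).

A emits 30000/1001 × 6230 = 26700000/143 frames; B emits 30 × 6230 = 186900.
Difference = 26700/143 frames (≈ 186.7133); B is ahead of A.

26700/143 frames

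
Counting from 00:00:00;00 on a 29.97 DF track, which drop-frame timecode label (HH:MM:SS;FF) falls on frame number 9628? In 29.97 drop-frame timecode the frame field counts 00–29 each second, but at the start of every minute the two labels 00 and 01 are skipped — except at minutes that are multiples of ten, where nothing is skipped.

00:05:21;08

Each 10-minute DF block holds 10 × 60 × 30 − 9 × 2 = 17982 frames. 9628 ÷ 17982 → 0 full blocks, remainder 9628.
Within the partial block the first minute is 1800 frames and each further minute 1798, so 5 further minute boundaries passed. Total skipped labels = 18 × 0 + 2 × 5 = 10.
Non-drop label index = 9628 + 10 = 9638; at 30 labels/s that is 00:05:21:08, i.e. DF 00:05:21;08.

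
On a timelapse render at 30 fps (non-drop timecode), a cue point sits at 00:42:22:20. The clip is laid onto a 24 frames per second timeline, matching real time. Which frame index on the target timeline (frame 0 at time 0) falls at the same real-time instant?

frame 61024

Source frame index: (0×3600 + 42×60 + 22) × 30 + 20 = 76280.
Real time: 76280 / (30) = 7628/3 s.
Target frame: (7628/3) × (24) = 61024.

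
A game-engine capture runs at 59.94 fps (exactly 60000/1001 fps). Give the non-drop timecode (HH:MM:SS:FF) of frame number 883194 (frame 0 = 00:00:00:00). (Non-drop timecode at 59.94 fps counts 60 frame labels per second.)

883194 ÷ 60 = 14719 full seconds, remainder 54 frames.
14719 s = 4 h 5 min 19 s.
Timecode: 04:05:19:54.

04:05:19:54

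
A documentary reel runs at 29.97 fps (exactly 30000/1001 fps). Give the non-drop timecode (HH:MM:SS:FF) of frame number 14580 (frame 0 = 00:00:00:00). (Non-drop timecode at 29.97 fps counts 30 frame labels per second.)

14580 ÷ 30 = 486 full seconds, remainder 0 frames.
486 s = 0 h 8 min 6 s.
Timecode: 00:08:06:00.

00:08:06:00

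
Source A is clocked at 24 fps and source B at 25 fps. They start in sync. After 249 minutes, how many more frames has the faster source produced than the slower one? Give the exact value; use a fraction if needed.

14940 frames

249 min = 14940 s.
A emits 24 × 14940 = 358560 frames; B emits 25 × 14940 = 373500.
Difference = 14940 frames; B is ahead of A.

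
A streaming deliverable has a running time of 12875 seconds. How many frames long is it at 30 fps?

Frames = 12875 × 30 = 386250.

386250 frames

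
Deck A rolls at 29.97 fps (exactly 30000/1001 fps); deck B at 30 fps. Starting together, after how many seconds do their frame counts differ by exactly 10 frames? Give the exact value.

1001/3 seconds

The gap grows by |30 − 30000/1001| = 30/1001 frames per second.
Time for a 10-frame gap: 10 ÷ (30/1001) = 1001/3 s.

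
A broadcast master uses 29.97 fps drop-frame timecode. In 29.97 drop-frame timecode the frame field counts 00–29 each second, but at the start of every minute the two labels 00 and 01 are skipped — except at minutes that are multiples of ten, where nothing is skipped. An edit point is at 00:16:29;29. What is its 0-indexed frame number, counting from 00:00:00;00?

29669

Complete 10-minute blocks: 1, each 17982 frames → 17982.
Remaining 6 whole minutes in the current block: 1800 + 5 × 1798 = 10790 frames.
Within the current minute: 29 × 30 + 29 − 2 = 897 (labels ;00/;01 skipped at this minute). Total = 17982 + 10790 + 897 = 29669.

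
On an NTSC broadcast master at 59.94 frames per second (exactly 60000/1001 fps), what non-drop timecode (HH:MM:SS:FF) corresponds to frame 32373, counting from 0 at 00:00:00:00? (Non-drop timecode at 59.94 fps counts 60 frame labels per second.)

00:08:59:33

32373 ÷ 60 = 539 full seconds, remainder 33 frames.
539 s = 0 h 8 min 59 s.
Timecode: 00:08:59:33.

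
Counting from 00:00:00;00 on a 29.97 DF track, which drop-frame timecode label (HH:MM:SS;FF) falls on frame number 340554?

03:09:23;06

Ten DF minutes hold 17982 frames, so frame 340554 lies in block 18 (frames 323676–341657) with 16878 frames into that block.
The block's first minute is 1800 frames and the rest 1798 each; 16878 frames reaches minute 9, so 18 × 18 + 9 × 2 = 342 labels have been skipped so far.
Adding those back, label number 340554 + 342 = 340896 at 30 labels/s is 11363 s + 6 f = 3 h 9 min 23 s frame 6, i.e. 03:09:23;06.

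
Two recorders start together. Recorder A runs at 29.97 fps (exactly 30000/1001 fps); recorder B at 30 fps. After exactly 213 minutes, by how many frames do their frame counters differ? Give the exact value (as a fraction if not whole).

383400/1001 frames

213 min = 12780 s.
A emits 30000/1001 × 12780 = 383400000/1001 frames; B emits 30 × 12780 = 383400.
Difference = 383400/1001 frames (≈ 383.0170); B is ahead of A.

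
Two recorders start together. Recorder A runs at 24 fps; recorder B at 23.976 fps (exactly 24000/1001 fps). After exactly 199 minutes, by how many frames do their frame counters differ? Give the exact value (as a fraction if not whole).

199 min = 11940 s.
A emits 24 × 11940 = 286560 frames; B emits 24000/1001 × 11940 = 286560000/1001.
Difference = 286560/1001 frames (≈ 286.2737); B is behind A.

286560/1001 frames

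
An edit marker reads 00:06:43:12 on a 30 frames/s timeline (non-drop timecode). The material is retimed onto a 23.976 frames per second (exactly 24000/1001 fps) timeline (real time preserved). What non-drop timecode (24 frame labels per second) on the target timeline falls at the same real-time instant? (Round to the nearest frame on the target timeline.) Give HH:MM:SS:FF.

00:06:43:00

Source frame index: (0×3600 + 6×60 + 43) × 30 + 12 = 12102.
Real time: 12102 / (30) = 2017/5 s.
Target frame: (2017/5) × (24000/1001) = 9681600/1001 ≈ 9671.928 → 9672.
At 24 labels/s: frame 9672 → 00:06:43:00.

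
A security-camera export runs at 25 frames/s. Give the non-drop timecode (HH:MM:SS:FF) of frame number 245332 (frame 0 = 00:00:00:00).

02:43:33:07

245332 ÷ 25 = 9813 full seconds, remainder 7 frames.
9813 s = 2 h 43 min 33 s.
Timecode: 02:43:33:07.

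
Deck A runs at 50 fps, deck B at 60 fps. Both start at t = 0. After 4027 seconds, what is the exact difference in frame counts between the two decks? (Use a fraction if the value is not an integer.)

40270 frames

A emits 50 × 4027 = 201350 frames; B emits 60 × 4027 = 241620.
Difference = 40270 frames; B is ahead of A.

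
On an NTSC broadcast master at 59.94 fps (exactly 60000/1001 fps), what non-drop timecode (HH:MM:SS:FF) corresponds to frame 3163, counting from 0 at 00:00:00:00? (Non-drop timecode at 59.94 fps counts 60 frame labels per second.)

3163 ÷ 60 = 52 full seconds, remainder 43 frames.
52 s = 0 h 0 min 52 s.
Timecode: 00:00:52:43.

00:00:52:43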